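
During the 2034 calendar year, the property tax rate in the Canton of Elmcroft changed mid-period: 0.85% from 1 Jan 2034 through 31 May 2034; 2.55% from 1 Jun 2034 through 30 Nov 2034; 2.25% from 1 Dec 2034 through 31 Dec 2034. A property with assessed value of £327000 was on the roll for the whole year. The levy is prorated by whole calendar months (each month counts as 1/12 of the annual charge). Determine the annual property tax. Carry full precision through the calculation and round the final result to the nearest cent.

£5940.50

1 Jan – 31 May 2034: 5 months at 0.85% → £327000 × 0.85% × 5/12 = £1158.1250
1 Jun – 30 Nov 2034: 6 months at 2.55% → £327000 × 2.55% × 6/12 = £4169.2500
1 Dec – 31 Dec 2034: 1 month at 2.25% → £327000 × 2.25% × 1/12 = £613.1250
Total = £5940.5000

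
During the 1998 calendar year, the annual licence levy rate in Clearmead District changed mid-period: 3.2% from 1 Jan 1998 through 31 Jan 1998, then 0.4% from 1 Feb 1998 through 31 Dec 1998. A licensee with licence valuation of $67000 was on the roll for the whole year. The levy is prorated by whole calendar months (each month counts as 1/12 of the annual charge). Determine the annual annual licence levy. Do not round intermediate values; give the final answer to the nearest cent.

1 Jan – 31 Jan 1998: 1 month at 3.2% → $67000 × 3.2% × 1/12 = $178.6667
1 Feb – 31 Dec 1998: 11 months at 0.4% → $67000 × 0.4% × 11/12 = $245.6667
Total = $424.3333

$424.33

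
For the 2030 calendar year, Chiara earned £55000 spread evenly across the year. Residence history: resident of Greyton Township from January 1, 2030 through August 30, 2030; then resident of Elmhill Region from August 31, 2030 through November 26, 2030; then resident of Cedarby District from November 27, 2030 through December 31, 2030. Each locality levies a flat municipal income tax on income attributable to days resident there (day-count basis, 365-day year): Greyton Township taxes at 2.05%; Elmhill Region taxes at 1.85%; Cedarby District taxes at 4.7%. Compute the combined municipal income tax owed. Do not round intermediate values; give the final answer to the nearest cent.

£1240.74

Greyton Township, January 1 – August 30, 2030: 242 days → £55000 × 2.05% × 242/365 = £747.5479
Elmhill Region, August 31 – November 26, 2030: 88 days → £55000 × 1.85% × 88/365 = £245.3151
Cedarby District, November 27 – December 31, 2030: 35 days → £55000 × 4.7% × 35/365 = £247.8767
Total = £1240.7397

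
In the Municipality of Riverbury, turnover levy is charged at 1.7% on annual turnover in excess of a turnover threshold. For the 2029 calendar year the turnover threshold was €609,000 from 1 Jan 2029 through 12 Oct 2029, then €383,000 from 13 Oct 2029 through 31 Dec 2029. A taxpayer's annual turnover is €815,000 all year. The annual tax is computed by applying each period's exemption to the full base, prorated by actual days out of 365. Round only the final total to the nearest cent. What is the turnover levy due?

1 Jan – 12 Oct 2029: 285 days, exemption €609,000 → (€815,000 − €609,000) × 1.7% × 285/365 = €2,734.4384
13 Oct – 31 Dec 2029: 80 days, exemption €383,000 → (€815,000 − €383,000) × 1.7% × 80/365 = €1,609.6438
Total = €4,344.0822

€4,344.08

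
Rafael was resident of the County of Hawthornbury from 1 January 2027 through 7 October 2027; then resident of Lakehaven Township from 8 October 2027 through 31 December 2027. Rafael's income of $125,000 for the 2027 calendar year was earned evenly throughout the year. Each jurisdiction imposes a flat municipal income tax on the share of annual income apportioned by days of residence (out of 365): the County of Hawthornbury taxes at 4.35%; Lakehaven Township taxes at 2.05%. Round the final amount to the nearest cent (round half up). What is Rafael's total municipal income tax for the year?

The County of Hawthornbury, 1 January – 7 October 2027: 280 days → $125,000 × 4.35% × 280/365 = $4,171.2329
Lakehaven Township, 8 October – 31 December 2027: 85 days → $125,000 × 2.05% × 85/365 = $596.7466
Total = $4,767.9795

$4,767.98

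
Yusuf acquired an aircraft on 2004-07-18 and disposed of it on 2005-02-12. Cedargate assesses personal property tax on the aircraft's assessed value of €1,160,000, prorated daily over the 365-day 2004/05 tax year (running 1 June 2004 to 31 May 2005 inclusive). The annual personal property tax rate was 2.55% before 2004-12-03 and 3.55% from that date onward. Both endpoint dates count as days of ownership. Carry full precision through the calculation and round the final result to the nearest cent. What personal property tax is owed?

€19,306.85

2004-07-18 to 2004-12-02: 138 days at 2.55% → €1,160,000 × 2.55% × 138/365 = €11,183.6712
2004-12-03 to 2005-02-12: 72 days at 3.55% → €1,160,000 × 3.55% × 72/365 = €8,123.1781
Total = €19,306.8493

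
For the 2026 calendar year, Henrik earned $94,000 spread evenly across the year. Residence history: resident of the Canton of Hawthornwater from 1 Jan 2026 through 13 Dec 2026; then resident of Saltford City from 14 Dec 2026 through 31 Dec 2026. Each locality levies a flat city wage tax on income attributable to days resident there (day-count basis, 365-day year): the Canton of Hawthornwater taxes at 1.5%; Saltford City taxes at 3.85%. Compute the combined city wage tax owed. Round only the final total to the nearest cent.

The Canton of Hawthornwater, 1 Jan – 13 Dec 2026: 347 days → $94,000 × 1.5% × 347/365 = $1,340.4658
Saltford City, 14 Dec – 31 Dec 2026: 18 days → $94,000 × 3.85% × 18/365 = $178.4712
Total = $1,518.9370

$1,518.94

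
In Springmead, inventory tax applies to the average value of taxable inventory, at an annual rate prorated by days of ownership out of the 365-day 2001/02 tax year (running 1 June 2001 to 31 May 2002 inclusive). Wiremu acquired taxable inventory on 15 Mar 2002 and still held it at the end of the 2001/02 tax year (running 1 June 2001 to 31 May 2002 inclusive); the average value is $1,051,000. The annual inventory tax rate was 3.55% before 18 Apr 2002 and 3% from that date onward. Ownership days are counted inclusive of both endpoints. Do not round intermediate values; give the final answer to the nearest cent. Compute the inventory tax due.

$7,276.38

15 Mar – 17 Apr 2002: 34 days at 3.55% → $1,051,000 × 3.55% × 34/365 = $3,475.4986
18 Apr – 31 May 2002: 44 days at 3% → $1,051,000 × 3% × 44/365 = $3,800.8767
Total = $7,276.3753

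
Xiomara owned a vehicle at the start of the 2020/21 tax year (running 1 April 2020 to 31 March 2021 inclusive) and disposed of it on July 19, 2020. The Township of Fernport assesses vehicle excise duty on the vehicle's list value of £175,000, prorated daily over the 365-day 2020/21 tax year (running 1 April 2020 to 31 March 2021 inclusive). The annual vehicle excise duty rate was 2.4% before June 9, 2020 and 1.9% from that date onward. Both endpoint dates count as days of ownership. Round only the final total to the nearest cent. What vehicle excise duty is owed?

April 1 – June 8, 2020: 69 days at 2.4% → £175,000 × 2.4% × 69/365 = £793.9726
June 9 – July 19, 2020: 41 days at 1.9% → £175,000 × 1.9% × 41/365 = £373.4932
Total = £1,167.4658

£1,167.47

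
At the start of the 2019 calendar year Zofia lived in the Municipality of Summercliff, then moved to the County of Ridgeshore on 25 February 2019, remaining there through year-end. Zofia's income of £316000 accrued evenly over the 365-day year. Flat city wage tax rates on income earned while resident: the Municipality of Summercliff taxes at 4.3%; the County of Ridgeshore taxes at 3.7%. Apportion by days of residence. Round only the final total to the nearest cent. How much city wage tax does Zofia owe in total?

The Municipality of Summercliff, 1 January – 24 February 2019: 55 days → £316000 × 4.3% × 55/365 = £2047.5068
The County of Ridgeshore, 25 February – 31 December 2019: 310 days → £316000 × 3.7% × 310/365 = £9930.1918
Total = £11977.6986

£11977.70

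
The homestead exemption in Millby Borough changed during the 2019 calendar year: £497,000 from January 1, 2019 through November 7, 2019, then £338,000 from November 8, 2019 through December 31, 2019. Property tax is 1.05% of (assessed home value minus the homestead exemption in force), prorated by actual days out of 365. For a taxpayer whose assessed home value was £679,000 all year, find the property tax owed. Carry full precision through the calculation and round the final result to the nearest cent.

£2,157.99

January 1 – November 7, 2019: 311 days, exemption £497,000 → (£679,000 − £497,000) × 1.05% × 311/365 = £1,628.2767
November 8 – December 31, 2019: 54 days, exemption £338,000 → (£679,000 − £338,000) × 1.05% × 54/365 = £529.7178
Total = £2,157.9945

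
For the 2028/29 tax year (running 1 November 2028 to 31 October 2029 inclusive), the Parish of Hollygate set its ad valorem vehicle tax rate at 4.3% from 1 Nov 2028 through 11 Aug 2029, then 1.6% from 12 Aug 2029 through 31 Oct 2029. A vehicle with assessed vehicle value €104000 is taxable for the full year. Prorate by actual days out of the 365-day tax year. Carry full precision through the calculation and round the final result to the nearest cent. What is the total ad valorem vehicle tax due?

1 Nov 2028 – 11 Aug 2029: 284 days at 4.3% → €104000 × 4.3% × 284/365 = €3479.5836
12 Aug – 31 Oct 2029: 81 days at 1.6% → €104000 × 1.6% × 81/365 = €369.2712
Total = €3848.8548

€3848.85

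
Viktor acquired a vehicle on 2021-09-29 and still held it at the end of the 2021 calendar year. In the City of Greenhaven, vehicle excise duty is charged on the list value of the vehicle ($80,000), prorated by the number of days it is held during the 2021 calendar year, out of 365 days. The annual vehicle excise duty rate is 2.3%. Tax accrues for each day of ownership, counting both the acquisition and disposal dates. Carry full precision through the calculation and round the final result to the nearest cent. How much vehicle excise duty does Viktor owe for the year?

Days held (2021-09-29 to 2021-12-31): 94 out of 365
Tax = $80,000 × 2.3% × 94/365 = $473.8630

$473.86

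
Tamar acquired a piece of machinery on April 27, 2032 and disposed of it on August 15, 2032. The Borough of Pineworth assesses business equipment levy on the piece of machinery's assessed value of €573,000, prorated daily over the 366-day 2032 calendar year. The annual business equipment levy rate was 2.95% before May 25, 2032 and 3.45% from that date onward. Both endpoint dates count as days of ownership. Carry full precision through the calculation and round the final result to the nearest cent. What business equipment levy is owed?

€5,776.18

April 27 – May 24, 2032: 28 days at 2.95% → €573,000 × 2.95% × 28/366 = €1,293.1639
May 25 – August 15, 2032: 83 days at 3.45% → €573,000 × 3.45% × 83/366 = €4,483.0205
Total = €5,776.1844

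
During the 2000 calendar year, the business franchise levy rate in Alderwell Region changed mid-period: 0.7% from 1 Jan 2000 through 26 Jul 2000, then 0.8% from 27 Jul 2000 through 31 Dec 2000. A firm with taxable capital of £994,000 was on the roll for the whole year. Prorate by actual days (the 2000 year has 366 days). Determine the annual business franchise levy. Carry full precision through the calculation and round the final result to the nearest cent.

1 Jan – 26 Jul 2000: 208 days at 0.7% → £994,000 × 0.7% × 208/366 = £3,954.2732
27 Jul – 31 Dec 2000: 158 days at 0.8% → £994,000 × 0.8% × 158/366 = £3,432.8306
Total = £7,387.1038

£7,387.10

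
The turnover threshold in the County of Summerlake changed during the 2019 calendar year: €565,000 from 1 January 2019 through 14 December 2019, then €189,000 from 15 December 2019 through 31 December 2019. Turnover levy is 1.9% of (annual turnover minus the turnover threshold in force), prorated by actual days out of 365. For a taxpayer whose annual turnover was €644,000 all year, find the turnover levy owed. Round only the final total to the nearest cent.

€1,833.73

1 January – 14 December 2019: 348 days, exemption €565,000 → (€644,000 − €565,000) × 1.9% × 348/365 = €1,431.0904
15 December – 31 December 2019: 17 days, exemption €189,000 → (€644,000 − €189,000) × 1.9% × 17/365 = €402.6438
Total = €1,833.7342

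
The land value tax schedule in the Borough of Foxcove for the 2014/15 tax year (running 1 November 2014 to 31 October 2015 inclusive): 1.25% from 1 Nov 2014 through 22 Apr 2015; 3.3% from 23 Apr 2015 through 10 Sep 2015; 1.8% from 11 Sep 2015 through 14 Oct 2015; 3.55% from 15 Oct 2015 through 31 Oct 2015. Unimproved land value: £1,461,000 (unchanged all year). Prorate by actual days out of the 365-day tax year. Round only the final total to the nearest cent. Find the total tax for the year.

£32,146.00

1 Nov 2014 – 22 Apr 2015: 173 days at 1.25% → £1,461,000 × 1.25% × 173/365 = £8,655.9247
23 Apr – 10 Sep 2015: 141 days at 3.3% → £1,461,000 × 3.3% × 141/365 = £18,624.7479
11 Sep – 14 Oct 2015: 34 days at 1.8% → £1,461,000 × 1.8% × 34/365 = £2,449.6767
15 Oct – 31 Oct 2015: 17 days at 3.55% → £1,461,000 × 3.55% × 17/365 = £2,415.6534
Total = £32,146.0027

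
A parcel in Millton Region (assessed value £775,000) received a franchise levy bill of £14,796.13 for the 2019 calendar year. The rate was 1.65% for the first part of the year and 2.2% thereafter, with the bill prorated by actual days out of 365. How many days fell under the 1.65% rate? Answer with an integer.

193 days

Let d = days at the first rate; then 365 − d days at the second rate.
£775,000 × [1.65%·d + 2.2%·(365−d)] / 365 = £14,796.13
Solving gives d = 193, so the new rate took effect on 13 Jul 2019.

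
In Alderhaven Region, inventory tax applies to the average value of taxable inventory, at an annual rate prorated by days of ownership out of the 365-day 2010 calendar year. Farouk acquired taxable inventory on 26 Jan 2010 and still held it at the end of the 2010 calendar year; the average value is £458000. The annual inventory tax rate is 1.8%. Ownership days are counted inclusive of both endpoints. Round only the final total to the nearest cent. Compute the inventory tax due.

£7679.34

Days held (26 Jan – 31 Dec 2010): 340 out of 365
Tax = £458000 × 1.8% × 340/365 = £7679.3425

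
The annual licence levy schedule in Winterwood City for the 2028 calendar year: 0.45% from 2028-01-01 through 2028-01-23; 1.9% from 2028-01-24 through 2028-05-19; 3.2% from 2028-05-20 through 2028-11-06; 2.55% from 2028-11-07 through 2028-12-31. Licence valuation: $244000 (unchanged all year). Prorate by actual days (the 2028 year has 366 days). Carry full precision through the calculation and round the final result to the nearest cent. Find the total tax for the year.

$6134.00

2028-01-01 to 2028-01-23: 23 days at 0.45% → $244000 × 0.45% × 23/366 = $69.0000
2028-01-24 to 2028-05-19: 117 days at 1.9% → $244000 × 1.9% × 117/366 = $1482.0000
2028-05-20 to 2028-11-06: 171 days at 3.2% → $244000 × 3.2% × 171/366 = $3648.0000
2028-11-07 to 2028-12-31: 55 days at 2.55% → $244000 × 2.55% × 55/366 = $935.0000
Total = $6134.0000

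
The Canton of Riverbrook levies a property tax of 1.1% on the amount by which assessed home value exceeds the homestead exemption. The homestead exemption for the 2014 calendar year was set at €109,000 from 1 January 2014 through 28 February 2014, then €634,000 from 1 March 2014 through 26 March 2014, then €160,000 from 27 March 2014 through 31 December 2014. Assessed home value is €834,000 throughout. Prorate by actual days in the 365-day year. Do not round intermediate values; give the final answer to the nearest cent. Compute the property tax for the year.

1 January – 28 February 2014: 59 days, exemption €109,000 → (€834,000 − €109,000) × 1.1% × 59/365 = €1,289.1096
1 March – 26 March 2014: 26 days, exemption €634,000 → (€834,000 − €634,000) × 1.1% × 26/365 = €156.7123
27 March – 31 December 2014: 280 days, exemption €160,000 → (€834,000 − €160,000) × 1.1% × 280/365 = €5,687.4521
Total = €7,133.2740

€7,133.27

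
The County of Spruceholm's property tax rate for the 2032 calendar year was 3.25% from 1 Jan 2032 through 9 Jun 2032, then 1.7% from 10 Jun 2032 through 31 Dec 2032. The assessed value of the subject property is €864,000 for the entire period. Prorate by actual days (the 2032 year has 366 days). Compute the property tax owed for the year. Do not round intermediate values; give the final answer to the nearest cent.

1 Jan – 9 Jun 2032: 161 days at 3.25% → €864,000 × 3.25% × 161/366 = €12,352.1311
10 Jun – 31 Dec 2032: 205 days at 1.7% → €864,000 × 1.7% × 205/366 = €8,226.8852
Total = €20,579.0164

€20,579.02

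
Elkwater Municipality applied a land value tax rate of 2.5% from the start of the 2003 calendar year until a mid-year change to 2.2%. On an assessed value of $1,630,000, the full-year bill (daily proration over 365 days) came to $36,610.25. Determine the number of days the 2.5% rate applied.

Let d = days at the first rate; then 365 − d days at the second rate.
$1,630,000 × [2.5%·d + 2.2%·(365−d)] / 365 = $36,610.25
Solving gives d = 56, so the new rate took effect on February 26, 2003.

56 days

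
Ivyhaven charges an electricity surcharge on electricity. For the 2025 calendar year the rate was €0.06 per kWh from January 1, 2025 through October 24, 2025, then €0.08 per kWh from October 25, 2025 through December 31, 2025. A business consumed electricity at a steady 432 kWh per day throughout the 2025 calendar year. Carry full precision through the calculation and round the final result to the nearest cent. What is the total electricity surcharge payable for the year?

January 1 – October 24, 2025: 297 days × 432 kWh/day = 128,304 kWh at €0.06/kWh → €7,698.24
October 25 – December 31, 2025: 68 days × 432 kWh/day = 29,376 kWh at €0.08/kWh → €2,350.08

€10,048.32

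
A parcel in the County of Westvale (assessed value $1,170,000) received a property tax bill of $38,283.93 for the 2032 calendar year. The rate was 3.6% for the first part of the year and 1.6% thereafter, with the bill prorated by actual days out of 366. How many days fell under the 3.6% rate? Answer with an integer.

Let d = days at the first rate; then 366 − d days at the second rate.
$1,170,000 × [3.6%·d + 1.6%·(366−d)] / 366 = $38,283.93
Solving gives d = 306, so the new rate took effect on 2 November 2032.

306 days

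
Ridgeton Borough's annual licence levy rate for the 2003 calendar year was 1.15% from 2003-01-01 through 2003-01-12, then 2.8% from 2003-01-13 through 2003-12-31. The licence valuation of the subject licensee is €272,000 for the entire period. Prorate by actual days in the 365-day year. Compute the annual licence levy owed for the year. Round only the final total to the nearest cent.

2003-01-01 to 2003-01-12: 12 days at 1.15% → €272,000 × 1.15% × 12/365 = €102.8384
2003-01-13 to 2003-12-31: 353 days at 2.8% → €272,000 × 2.8% × 353/365 = €7,365.6110
Total = €7,468.4493

€7,468.45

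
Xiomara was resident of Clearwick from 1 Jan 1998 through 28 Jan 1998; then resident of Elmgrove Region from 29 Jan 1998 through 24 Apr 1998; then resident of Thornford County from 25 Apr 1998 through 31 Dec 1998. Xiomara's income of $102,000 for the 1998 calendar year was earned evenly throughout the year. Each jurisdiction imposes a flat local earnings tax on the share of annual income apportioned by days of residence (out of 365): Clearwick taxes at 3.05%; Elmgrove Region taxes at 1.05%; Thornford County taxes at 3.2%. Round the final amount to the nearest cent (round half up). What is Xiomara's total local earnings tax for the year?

$2,735.56

Clearwick, 1 Jan – 28 Jan 1998: 28 days → $102,000 × 3.05% × 28/365 = $238.6521
Elmgrove Region, 29 Jan – 24 Apr 1998: 86 days → $102,000 × 1.05% × 86/365 = $252.3452
Thornford County, 25 Apr – 31 Dec 1998: 251 days → $102,000 × 3.2% × 251/365 = $2,244.5589
Total = $2,735.5562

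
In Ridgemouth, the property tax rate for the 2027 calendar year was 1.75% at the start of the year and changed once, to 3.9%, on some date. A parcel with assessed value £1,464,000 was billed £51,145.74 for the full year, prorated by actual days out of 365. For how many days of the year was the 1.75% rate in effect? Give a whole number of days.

69 days

Let d = days at the first rate; then 365 − d days at the second rate.
£1,464,000 × [1.75%·d + 3.9%·(365−d)] / 365 = £51,145.74
Solving gives d = 69, so the new rate took effect on March 11, 2027.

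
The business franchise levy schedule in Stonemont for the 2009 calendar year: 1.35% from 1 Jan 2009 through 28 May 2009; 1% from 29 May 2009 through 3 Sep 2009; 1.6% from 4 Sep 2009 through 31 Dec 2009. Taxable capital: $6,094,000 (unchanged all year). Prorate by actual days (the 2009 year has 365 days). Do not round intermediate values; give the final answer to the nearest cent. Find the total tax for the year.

$81,509.34

1 Jan – 28 May 2009: 148 days at 1.35% → $6,094,000 × 1.35% × 148/365 = $33,358.3890
29 May – 3 Sep 2009: 98 days at 1% → $6,094,000 × 1% × 98/365 = $16,361.9726
4 Sep – 31 Dec 2009: 119 days at 1.6% → $6,094,000 × 1.6% × 119/365 = $31,788.9753
Total = $81,509.3370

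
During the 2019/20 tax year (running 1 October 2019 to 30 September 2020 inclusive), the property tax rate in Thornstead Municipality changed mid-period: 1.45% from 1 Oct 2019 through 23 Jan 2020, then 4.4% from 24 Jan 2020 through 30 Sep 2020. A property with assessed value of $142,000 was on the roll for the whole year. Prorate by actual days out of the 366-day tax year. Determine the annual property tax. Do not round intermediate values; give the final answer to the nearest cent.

$4,931.78

1 Oct 2019 – 23 Jan 2020: 115 days at 1.45% → $142,000 × 1.45% × 115/366 = $646.9536
24 Jan – 30 Sep 2020: 251 days at 4.4% → $142,000 × 4.4% × 251/366 = $4,284.8306
Total = $4,931.7842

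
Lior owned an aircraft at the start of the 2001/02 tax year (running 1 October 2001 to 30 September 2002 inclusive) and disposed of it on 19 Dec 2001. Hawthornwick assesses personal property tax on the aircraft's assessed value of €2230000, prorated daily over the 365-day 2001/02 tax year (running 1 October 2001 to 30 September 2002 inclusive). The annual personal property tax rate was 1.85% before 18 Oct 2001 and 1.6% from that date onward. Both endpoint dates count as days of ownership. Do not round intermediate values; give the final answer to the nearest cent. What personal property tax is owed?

1 Oct – 17 Oct 2001: 17 days at 1.85% → €2230000 × 1.85% × 17/365 = €1921.4658
18 Oct – 19 Dec 2001: 63 days at 1.6% → €2230000 × 1.6% × 63/365 = €6158.4658
Total = €8079.9315

€8079.93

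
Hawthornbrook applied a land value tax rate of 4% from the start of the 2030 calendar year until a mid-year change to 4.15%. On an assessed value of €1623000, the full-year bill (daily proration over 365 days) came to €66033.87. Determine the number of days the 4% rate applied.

198 days

Let d = days at the first rate; then 365 − d days at the second rate.
€1623000 × [4%·d + 4.15%·(365−d)] / 365 = €66033.87
Solving gives d = 198, so the new rate took effect on 18 July 2030.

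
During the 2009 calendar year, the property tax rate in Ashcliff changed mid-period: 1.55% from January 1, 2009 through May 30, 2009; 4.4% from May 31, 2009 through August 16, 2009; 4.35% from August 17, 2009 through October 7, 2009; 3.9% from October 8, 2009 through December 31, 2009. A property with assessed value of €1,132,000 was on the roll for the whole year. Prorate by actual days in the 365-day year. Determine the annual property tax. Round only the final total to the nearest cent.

January 1 – May 30, 2009: 150 days at 1.55% → €1,132,000 × 1.55% × 150/365 = €7,210.6849
May 31 – August 16, 2009: 78 days at 4.4% → €1,132,000 × 4.4% × 78/365 = €10,643.9014
August 17 – October 7, 2009: 52 days at 4.35% → €1,132,000 × 4.35% × 52/365 = €7,015.2986
October 8 – December 31, 2009: 85 days at 3.9% → €1,132,000 × 3.9% × 85/365 = €10,281.0411
Total = €35,150.9260

€35,150.93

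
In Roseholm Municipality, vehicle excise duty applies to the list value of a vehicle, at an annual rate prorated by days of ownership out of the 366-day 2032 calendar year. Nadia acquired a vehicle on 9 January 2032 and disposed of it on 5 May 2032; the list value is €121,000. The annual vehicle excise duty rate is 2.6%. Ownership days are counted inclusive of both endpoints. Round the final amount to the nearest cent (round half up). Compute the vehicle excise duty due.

€1,014.28

Days held (9 January – 5 May 2032): 118 out of 366
Tax = €121,000 × 2.6% × 118/366 = €1,014.2842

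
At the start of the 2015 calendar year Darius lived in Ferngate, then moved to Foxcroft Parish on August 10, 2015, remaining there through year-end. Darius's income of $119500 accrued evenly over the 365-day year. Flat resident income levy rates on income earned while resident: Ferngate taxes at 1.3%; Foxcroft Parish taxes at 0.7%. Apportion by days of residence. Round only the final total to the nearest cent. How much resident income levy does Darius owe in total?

$1270.63

Ferngate, January 1 – August 9, 2015: 221 days → $119500 × 1.3% × 221/365 = $940.6123
Foxcroft Parish, August 10 – December 31, 2015: 144 days → $119500 × 0.7% × 144/365 = $330.0164
Total = $1270.6288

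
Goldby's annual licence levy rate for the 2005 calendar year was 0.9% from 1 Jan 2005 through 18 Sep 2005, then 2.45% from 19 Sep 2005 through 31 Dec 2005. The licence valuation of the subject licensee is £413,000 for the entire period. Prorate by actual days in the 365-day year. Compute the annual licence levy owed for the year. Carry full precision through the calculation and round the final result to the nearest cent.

£5,540.99

1 Jan – 18 Sep 2005: 261 days at 0.9% → £413,000 × 0.9% × 261/365 = £2,657.9096
19 Sep – 31 Dec 2005: 104 days at 2.45% → £413,000 × 2.45% × 104/365 = £2,883.0795
Total = £5,540.9890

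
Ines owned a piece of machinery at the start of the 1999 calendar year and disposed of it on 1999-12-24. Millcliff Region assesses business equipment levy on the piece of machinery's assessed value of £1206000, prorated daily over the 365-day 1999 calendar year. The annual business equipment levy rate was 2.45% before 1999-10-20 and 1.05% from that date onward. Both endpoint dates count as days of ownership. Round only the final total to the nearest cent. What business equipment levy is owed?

£25927.35

1999-01-01 to 1999-10-19: 292 days at 2.45% → £1206000 × 2.45% × 292/365 = £23637.6000
1999-10-20 to 1999-12-24: 66 days at 1.05% → £1206000 × 1.05% × 66/365 = £2289.7479
Total = £25927.3479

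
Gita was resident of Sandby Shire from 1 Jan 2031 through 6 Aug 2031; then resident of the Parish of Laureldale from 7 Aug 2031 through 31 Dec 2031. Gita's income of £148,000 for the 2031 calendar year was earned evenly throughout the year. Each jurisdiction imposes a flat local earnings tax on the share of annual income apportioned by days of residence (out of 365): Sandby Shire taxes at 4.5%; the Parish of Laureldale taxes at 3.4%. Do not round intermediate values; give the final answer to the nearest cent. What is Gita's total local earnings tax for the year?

£6,004.34

Sandby Shire, 1 Jan – 6 Aug 2031: 218 days → £148,000 × 4.5% × 218/365 = £3,977.7534
The Parish of Laureldale, 7 Aug – 31 Dec 2031: 147 days → £148,000 × 3.4% × 147/365 = £2,026.5863
Total = £6,004.3397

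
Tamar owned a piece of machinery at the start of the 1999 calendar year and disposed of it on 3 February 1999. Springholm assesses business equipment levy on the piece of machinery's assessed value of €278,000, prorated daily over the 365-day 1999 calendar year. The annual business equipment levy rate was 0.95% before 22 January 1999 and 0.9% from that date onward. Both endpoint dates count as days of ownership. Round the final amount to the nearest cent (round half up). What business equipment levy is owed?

€241.06

1 January – 21 January 1999: 21 days at 0.95% → €278,000 × 0.95% × 21/365 = €151.9479
22 January – 3 February 1999: 13 days at 0.9% → €278,000 × 0.9% × 13/365 = €89.1123
Total = €241.0603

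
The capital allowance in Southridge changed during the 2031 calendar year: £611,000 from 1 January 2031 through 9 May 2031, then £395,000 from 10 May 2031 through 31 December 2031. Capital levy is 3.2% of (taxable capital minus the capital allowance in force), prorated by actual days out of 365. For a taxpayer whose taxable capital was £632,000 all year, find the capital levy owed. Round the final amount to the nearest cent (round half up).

1 January – 9 May 2031: 129 days, exemption £611,000 → (£632,000 − £611,000) × 3.2% × 129/365 = £237.5014
10 May – 31 December 2031: 236 days, exemption £395,000 → (£632,000 − £395,000) × 3.2% × 236/365 = £4,903.6274
Total = £5,141.1288

£5,141.13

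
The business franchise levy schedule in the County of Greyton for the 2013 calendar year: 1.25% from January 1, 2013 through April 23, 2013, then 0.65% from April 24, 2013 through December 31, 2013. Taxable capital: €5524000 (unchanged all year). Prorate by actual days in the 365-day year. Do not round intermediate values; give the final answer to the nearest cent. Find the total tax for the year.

January 1 – April 23, 2013: 113 days at 1.25% → €5524000 × 1.25% × 113/365 = €21377.1233
April 24 – December 31, 2013: 252 days at 0.65% → €5524000 × 0.65% × 252/365 = €24789.8959
Total = €46167.0192

€46167.02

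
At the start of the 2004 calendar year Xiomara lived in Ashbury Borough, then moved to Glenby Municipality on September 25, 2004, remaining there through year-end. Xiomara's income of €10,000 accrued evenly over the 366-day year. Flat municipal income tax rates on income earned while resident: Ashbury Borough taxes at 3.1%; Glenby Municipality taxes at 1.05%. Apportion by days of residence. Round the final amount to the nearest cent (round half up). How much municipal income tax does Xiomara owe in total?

€255.11

Ashbury Borough, January 1 – September 24, 2004: 268 days → €10,000 × 3.1% × 268/366 = €226.9945
Glenby Municipality, September 25 – December 31, 2004: 98 days → €10,000 × 1.05% × 98/366 = €28.1148
Total = €255.1093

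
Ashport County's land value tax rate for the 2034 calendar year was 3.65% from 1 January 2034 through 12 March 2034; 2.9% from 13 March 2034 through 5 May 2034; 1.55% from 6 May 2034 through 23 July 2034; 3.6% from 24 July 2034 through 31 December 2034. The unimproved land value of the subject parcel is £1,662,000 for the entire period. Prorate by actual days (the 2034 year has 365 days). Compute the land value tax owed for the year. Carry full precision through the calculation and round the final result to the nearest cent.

1 January – 12 March 2034: 71 days at 3.65% → £1,662,000 × 3.65% × 71/365 = £11,800.2000
13 March – 5 May 2034: 54 days at 2.9% → £1,662,000 × 2.9% × 54/365 = £7,130.6630
6 May – 23 July 2034: 79 days at 1.55% → £1,662,000 × 1.55% × 79/365 = £5,575.6685
24 July – 31 December 2034: 161 days at 3.6% → £1,662,000 × 3.6% × 161/365 = £26,391.6493
Total = £50,898.1808

£50,898.18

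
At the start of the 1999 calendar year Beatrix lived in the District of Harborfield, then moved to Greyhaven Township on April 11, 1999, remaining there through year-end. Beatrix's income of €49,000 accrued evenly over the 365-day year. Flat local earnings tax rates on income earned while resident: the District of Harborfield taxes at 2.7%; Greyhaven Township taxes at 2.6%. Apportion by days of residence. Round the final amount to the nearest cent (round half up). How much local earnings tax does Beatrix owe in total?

The District of Harborfield, January 1 – April 10, 1999: 100 days → €49,000 × 2.7% × 100/365 = €362.4658
Greyhaven Township, April 11 – December 31, 1999: 265 days → €49,000 × 2.6% × 265/365 = €924.9589
Total = €1,287.4247

€1,287.42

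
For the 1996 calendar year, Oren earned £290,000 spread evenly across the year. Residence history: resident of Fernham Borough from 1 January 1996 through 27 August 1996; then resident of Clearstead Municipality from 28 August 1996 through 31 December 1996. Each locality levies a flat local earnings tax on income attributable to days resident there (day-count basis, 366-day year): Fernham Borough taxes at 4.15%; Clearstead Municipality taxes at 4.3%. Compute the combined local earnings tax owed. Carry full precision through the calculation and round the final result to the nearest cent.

Fernham Borough, 1 January – 27 August 1996: 240 days → £290,000 × 4.15% × 240/366 = £7,891.8033
Clearstead Municipality, 28 August – 31 December 1996: 126 days → £290,000 × 4.3% × 126/366 = £4,292.9508
Total = £12,184.7541

£12,184.75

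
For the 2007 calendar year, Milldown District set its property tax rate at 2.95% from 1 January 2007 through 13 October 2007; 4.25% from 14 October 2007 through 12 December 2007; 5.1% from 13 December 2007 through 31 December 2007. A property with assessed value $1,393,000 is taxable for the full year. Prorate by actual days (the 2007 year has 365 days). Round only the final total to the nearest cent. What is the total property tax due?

$45,629.34

1 January – 13 October 2007: 286 days at 2.95% → $1,393,000 × 2.95% × 286/365 = $32,199.2904
14 October – 12 December 2007: 60 days at 4.25% → $1,393,000 × 4.25% × 60/365 = $9,731.9178
13 December – 31 December 2007: 19 days at 5.1% → $1,393,000 × 5.1% × 19/365 = $3,698.1288
Total = $45,629.3370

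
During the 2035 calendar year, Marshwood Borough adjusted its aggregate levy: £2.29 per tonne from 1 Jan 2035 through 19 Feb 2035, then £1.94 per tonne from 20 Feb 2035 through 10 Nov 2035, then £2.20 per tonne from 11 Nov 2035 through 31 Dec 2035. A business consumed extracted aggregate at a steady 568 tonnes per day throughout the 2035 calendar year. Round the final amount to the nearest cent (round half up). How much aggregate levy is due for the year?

£419,672.48

1 Jan – 19 Feb 2035: 50 days × 568 tonnes/day = 28,400 tonnes at £2.29/tonne → £65,036.00
20 Feb – 10 Nov 2035: 264 days × 568 tonnes/day = 149,952 tonnes at £1.94/tonne → £290,906.88
11 Nov – 31 Dec 2035: 51 days × 568 tonnes/day = 28,968 tonnes at £2.20/tonne → £63,729.60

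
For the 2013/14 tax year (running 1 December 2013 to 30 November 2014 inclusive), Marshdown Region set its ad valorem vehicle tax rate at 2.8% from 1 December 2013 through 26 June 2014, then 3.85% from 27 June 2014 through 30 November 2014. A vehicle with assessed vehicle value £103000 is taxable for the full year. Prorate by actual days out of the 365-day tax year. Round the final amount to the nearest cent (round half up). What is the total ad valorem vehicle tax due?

£3349.19

1 December 2013 – 26 June 2014: 208 days at 2.8% → £103000 × 2.8% × 208/365 = £1643.4849
27 June – 30 November 2014: 157 days at 3.85% → £103000 × 3.85% × 157/365 = £1705.7082
Total = £3349.1932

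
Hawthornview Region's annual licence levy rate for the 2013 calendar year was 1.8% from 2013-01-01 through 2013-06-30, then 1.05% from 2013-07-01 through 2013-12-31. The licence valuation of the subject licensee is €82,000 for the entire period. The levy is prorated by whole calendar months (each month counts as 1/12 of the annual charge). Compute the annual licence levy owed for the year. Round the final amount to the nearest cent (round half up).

2013-01-01 to 2013-06-30: 6 months at 1.8% → €82,000 × 1.8% × 6/12 = €738.0000
2013-07-01 to 2013-12-31: 6 months at 1.05% → €82,000 × 1.05% × 6/12 = €430.5000
Total = €1,168.5000

€1,168.50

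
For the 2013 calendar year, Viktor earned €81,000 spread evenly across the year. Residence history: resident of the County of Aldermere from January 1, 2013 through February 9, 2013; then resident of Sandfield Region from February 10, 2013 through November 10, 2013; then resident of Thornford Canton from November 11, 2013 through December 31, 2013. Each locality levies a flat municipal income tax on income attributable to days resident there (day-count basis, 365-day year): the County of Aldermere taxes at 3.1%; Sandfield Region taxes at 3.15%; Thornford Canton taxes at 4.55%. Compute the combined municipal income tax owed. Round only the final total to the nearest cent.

€2,705.51

The County of Aldermere, January 1 – February 9, 2013: 40 days → €81,000 × 3.1% × 40/365 = €275.1781
Sandfield Region, February 10 – November 10, 2013: 274 days → €81,000 × 3.15% × 274/365 = €1,915.3726
Thornford Canton, November 11 – December 31, 2013: 51 days → €81,000 × 4.55% × 51/365 = €514.9603
Total = €2,705.5110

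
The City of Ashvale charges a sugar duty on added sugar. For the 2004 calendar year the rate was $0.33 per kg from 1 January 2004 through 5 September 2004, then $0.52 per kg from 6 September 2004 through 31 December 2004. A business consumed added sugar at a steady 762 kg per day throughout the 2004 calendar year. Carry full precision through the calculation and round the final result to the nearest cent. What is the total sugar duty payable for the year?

1 January – 5 September 2004: 249 days × 762 kg/day = 189,738 kg at $0.33/kg → $62613.54
6 September – 31 December 2004: 117 days × 762 kg/day = 89,154 kg at $0.52/kg → $46360.08

$108973.62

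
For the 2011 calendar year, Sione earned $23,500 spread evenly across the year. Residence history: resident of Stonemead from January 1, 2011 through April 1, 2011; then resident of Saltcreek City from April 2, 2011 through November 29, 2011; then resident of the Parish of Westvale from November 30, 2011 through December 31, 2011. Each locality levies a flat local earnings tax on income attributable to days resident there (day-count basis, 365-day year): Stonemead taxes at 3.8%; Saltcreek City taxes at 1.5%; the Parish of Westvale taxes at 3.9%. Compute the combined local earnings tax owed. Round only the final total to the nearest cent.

$536.70

Stonemead, January 1 – April 1, 2011: 91 days → $23,500 × 3.8% × 91/365 = $222.6384
Saltcreek City, April 2 – November 29, 2011: 242 days → $23,500 × 1.5% × 242/365 = $233.7123
The Parish of Westvale, November 30 – December 31, 2011: 32 days → $23,500 × 3.9% × 32/365 = $80.3507
Total = $536.7014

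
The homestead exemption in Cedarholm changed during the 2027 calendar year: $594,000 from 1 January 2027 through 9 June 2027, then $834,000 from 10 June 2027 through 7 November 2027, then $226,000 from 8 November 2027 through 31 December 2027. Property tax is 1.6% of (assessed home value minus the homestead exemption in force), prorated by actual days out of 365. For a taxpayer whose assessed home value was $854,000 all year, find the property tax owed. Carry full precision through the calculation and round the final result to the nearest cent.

$3,442.50

1 January – 9 June 2027: 160 days, exemption $594,000 → ($854,000 − $594,000) × 1.6% × 160/365 = $1,823.5616
10 June – 7 November 2027: 151 days, exemption $834,000 → ($854,000 − $834,000) × 1.6% × 151/365 = $132.3836
8 November – 31 December 2027: 54 days, exemption $226,000 → ($854,000 − $226,000) × 1.6% × 54/365 = $1,486.5534
Total = $3,442.4986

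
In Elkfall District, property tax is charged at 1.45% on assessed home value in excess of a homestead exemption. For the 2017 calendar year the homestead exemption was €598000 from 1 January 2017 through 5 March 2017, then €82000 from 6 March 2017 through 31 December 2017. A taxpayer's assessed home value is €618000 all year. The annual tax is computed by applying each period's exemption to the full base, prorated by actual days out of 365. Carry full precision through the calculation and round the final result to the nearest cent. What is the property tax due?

1 January – 5 March 2017: 64 days, exemption €598000 → (€618000 − €598000) × 1.45% × 64/365 = €50.8493
6 March – 31 December 2017: 301 days, exemption €82000 → (€618000 − €82000) × 1.45% × 301/365 = €6409.2384
Total = €6460.0877

€6460.09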